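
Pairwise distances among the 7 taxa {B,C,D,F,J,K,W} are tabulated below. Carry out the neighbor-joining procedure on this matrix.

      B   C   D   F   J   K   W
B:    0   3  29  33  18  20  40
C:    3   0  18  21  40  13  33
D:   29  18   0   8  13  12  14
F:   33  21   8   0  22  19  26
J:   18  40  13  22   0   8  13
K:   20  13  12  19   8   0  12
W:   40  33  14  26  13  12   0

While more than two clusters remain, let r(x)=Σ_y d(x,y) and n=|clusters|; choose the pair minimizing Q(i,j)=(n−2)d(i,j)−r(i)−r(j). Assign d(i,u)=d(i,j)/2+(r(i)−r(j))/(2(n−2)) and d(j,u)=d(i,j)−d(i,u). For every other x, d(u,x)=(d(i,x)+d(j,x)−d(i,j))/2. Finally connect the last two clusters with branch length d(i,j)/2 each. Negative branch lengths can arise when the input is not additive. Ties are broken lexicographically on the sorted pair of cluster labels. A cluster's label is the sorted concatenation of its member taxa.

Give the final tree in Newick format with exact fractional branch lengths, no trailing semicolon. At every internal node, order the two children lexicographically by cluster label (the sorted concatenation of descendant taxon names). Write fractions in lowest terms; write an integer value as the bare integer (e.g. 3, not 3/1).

((((B:3,C:0):119/8,(D:1/16,F:127/16):39/8):13/4,(J:25/6,W:53/6):27/8):1/16,K:1/16)

1. join B+C (d=3, Q=-256) ⇒ BC; edges |B|=3, |C|=0
  updated: d(BC,D)=22, d(BC,F)=51/2, d(BC,J)=55/2, d(BC,K)=15, d(BC,W)=35
2. join D+F (d=8, Q=-275/2) ⇒ DF; edges |D|=1/16, |F|=127/16
  updated: d(BC,DF)=79/4, d(DF,J)=27/2, d(DF,K)=23/2, d(DF,W)=16
3. join J+W (d=13, Q=-99) ⇒ JW; edges |J|=25/6, |W|=53/6
  updated: d(BC,JW)=99/4, d(DF,JW)=33/4, d(JW,K)=7/2
4. join BC+DF (d=79/4, Q=-119/2) ⇒ BCDF; edges |BC|=119/8, |DF|=39/8
  updated: d(BCDF,JW)=53/8, d(BCDF,K)=27/8
5. join BCDF+JW (d=53/8, Q=-27/2) ⇒ BCDFJW; edges |BCDF|=13/4, |JW|=27/8
  updated: d(BCDFJW,K)=1/8
6. join BCDFJW+K (d=1/8) ⇒ BCDFJKW; edges |BCDFJW|=1/16, |K|=1/16
final tree: ((((B:3,C:0):119/8,(D:1/16,F:127/16):39/8):13/4,(J:25/6,W:53/6):27/8):1/16,K:1/16)
total length: 101/2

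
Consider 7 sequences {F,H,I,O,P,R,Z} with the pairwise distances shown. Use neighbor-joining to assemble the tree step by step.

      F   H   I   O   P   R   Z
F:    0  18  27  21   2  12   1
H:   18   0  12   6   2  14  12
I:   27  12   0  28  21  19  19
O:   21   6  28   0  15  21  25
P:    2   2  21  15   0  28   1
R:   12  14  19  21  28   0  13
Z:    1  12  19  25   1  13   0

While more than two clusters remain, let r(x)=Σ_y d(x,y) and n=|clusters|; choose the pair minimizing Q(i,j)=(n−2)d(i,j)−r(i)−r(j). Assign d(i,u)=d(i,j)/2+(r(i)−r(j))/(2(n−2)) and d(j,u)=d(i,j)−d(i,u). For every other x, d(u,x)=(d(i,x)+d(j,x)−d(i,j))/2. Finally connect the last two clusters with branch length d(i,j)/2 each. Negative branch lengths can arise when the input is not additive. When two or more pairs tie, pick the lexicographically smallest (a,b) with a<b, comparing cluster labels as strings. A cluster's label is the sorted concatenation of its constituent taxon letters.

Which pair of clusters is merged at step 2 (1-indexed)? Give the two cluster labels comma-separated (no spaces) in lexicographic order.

iteration 1: select H,O (d=6, Q=-150); attach at lengths (-11/5, 41/5); label the merged cluster HO
  updated: d(F,HO)=33/2, d(HO,I)=17, d(HO,P)=11/2, d(HO,R)=29/2, d(HO,Z)=31/2
iteration 2: select I,R (d=19, Q=-227/2); attach at lengths (185/16, 119/16); label the merged cluster IR
  updated: d(F,IR)=10, d(HO,IR)=25/4, d(IR,P)=15, d(IR,Z)=13/2
iteration 3: select HO,IR (d=25/4, Q=-251/4); attach at lengths (33/8, 17/8); label the merged cluster HIOR
  updated: d(F,HIOR)=81/8, d(HIOR,P)=57/8, d(HIOR,Z)=63/8
iteration 4: select F,Z (d=1, Q=-21); attach at lengths (21/16, -5/16); label the merged cluster FZ
  updated: d(FZ,HIOR)=17/2, d(FZ,P)=1
iteration 5: select FZ,HIOR (d=17/2, Q=-133/8); attach at lengths (19/16, 117/16); label the merged cluster FHIORZ
  updated: d(FHIORZ,P)=-3/16
iteration 6: select FHIORZ,P (d=-3/16); attach at lengths (-3/32, -3/32); label the merged cluster FHIOPRZ
final tree: (((F:21/16,Z:-5/16):19/16,((H:-11/5,O:41/5):33/8,(I:185/16,R:119/16):17/8):117/16):-3/32,P:-3/32)
total length: 649/16

I,R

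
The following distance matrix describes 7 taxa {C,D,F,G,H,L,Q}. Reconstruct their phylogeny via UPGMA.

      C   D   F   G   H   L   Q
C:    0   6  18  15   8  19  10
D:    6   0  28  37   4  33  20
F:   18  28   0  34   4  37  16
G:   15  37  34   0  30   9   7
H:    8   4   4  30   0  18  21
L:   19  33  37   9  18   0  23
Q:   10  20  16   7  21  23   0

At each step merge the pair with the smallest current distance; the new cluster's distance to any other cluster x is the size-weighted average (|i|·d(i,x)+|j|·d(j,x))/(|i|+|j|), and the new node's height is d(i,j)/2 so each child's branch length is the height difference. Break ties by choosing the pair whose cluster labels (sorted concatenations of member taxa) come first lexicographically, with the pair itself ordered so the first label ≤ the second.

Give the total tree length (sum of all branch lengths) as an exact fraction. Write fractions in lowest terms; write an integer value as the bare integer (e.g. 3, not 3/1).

iteration 1: select D,H (d=4); attach at lengths (2, 2); label the merged cluster DH
  updated: d(C,DH)=7, d(DH,F)=16, d(DH,G)=67/2, d(DH,L)=51/2, d(DH,Q)=41/2
iteration 2: select C,DH (d=7); attach at lengths (7/2, 3/2); label the merged cluster CDH
  updated: d(CDH,F)=50/3, d(CDH,G)=82/3, d(CDH,L)=70/3, d(CDH,Q)=17
iteration 3: select G,Q (d=7); attach at lengths (7/2, 7/2); label the merged cluster GQ
  updated: d(CDH,GQ)=133/6, d(F,GQ)=25, d(GQ,L)=16
iteration 4: select GQ,L (d=16); attach at lengths (9/2, 8); label the merged cluster GLQ
  updated: d(CDH,GLQ)=203/9, d(F,GLQ)=29
iteration 5: select CDH,F (d=50/3); attach at lengths (29/6, 25/3); label the merged cluster CDFH
  updated: d(CDFH,GLQ)=145/6
iteration 6: select CDFH,GLQ (d=145/6); attach at lengths (15/4, 49/12); label the merged cluster CDFGHLQ
final tree: (((C:7/2,(D:2,H:2):3/2):29/6,F:25/3):15/4,((G:7/2,Q:7/2):9/2,L:8):49/12)
total length: 99/2

99/2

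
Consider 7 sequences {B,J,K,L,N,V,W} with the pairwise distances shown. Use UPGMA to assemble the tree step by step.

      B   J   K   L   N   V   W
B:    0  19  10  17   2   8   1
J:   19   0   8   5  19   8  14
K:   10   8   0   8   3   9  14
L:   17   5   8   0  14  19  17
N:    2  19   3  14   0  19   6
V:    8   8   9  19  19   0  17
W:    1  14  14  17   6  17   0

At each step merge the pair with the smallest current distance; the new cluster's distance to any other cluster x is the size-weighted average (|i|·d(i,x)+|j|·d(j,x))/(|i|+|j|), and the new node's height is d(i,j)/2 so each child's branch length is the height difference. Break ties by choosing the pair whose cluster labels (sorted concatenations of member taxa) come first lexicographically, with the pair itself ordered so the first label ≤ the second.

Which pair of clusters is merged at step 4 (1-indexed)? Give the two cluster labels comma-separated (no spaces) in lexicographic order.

1. join B+W (d=1) ⇒ BW; edges |B|=1/2, |W|=1/2
  updated: d(BW,J)=33/2, d(BW,K)=12, d(BW,L)=17, d(BW,N)=4, d(BW,V)=25/2
2. join K+N (d=3) ⇒ KN; edges |K|=3/2, |N|=3/2
  updated: d(BW,KN)=8, d(J,KN)=27/2, d(KN,L)=11, d(KN,V)=14
3. join J+L (d=5) ⇒ JL; edges |J|=5/2, |L|=5/2
  updated: d(BW,JL)=67/4, d(JL,KN)=49/4, d(JL,V)=27/2
4. join BW+KN (d=8) ⇒ BKNW; edges |BW|=7/2, |KN|=5/2
  updated: d(BKNW,JL)=29/2, d(BKNW,V)=53/4
5. join BKNW+V (d=53/4) ⇒ BKNVW; edges |BKNW|=21/8, |V|=53/8
  updated: d(BKNVW,JL)=143/10
6. join BKNVW+JL (d=143/10) ⇒ BJKLNVW; edges |BKNVW|=21/40, |JL|=93/20
final tree: ((((B:1/2,W:1/2):7/2,(K:3/2,N:3/2):5/2):21/8,V:53/8):21/40,(J:5/2,L:5/2):93/20)
total length: 1177/40

BW,KN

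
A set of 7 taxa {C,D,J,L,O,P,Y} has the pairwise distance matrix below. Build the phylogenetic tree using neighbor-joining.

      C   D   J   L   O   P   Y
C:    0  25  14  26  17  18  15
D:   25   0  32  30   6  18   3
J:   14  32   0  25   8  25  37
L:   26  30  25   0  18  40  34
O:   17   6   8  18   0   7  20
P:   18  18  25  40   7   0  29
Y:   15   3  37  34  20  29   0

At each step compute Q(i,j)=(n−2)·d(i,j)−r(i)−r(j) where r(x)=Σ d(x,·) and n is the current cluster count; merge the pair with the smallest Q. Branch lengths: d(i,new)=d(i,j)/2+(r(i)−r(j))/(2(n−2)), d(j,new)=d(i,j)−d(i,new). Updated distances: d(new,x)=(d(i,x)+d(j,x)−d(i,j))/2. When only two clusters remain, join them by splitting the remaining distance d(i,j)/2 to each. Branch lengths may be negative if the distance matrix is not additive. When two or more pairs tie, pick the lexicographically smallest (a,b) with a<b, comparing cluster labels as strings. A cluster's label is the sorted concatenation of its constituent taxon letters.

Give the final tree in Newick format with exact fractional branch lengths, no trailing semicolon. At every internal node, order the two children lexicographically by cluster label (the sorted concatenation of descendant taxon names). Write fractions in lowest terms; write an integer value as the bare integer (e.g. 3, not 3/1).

iteration 1: select D,Y (d=3, Q=-237); attach at lengths (-9/10, 39/10); label the merged cluster DY
  updated: d(C,DY)=37/2, d(DY,J)=33, d(DY,L)=61/2, d(DY,O)=23/2, d(DY,P)=22
iteration 2: select O,P (d=7, Q=-291/2); attach at lengths (-45/16, 157/16); label the merged cluster OP
  updated: d(C,OP)=14, d(DY,OP)=53/4, d(J,OP)=13, d(L,OP)=51/2
iteration 3: select DY,OP (d=53/4, Q=-485/4); attach at lengths (277/24, 41/24); label the merged cluster DOPY
  updated: d(C,DOPY)=77/8, d(DOPY,J)=131/8, d(DOPY,L)=171/8
iteration 4: select C,DOPY (d=77/8, Q=-311/4); attach at lengths (43/8, 17/4); label the merged cluster CDOPY
  updated: d(CDOPY,J)=83/8, d(CDOPY,L)=151/8
iteration 5: select CDOPY,J (d=83/8, Q=-217/4); attach at lengths (17/8, 33/4); label the merged cluster CDJOPY
  updated: d(CDJOPY,L)=67/4
iteration 6: select CDJOPY,L (d=67/4); attach at lengths (67/8, 67/8); label the merged cluster CDJLOPY
final tree: (((C:43/8,((D:-9/10,Y:39/10):277/24,(O:-45/16,P:157/16):41/24):17/4):17/8,J:33/4):67/8,L:67/8)
total length: 60

(((C:43/8,((D:-9/10,Y:39/10):277/24,(O:-45/16,P:157/16):41/24):17/4):17/8,J:33/4):67/8,L:67/8)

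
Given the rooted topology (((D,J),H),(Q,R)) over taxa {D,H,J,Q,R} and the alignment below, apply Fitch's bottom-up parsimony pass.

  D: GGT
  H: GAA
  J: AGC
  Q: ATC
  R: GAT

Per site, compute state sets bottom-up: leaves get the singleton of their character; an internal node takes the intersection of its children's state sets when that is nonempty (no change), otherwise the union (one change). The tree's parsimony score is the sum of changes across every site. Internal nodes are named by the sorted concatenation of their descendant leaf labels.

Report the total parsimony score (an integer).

7

site 0, node DJ: D={G} ∪ J={A} → {A,G} (+1)
site 0, node DHJ: DJ={A,G} ∩ H={G} → {G} (+0)
site 0, node QR: Q={A} ∪ R={G} → {A,G} (+1)
site 0, node DHJQR: DHJ={G} ∩ QR={A,G} → {G} (+0)
site 1, node DJ: D={G} ∩ J={G} → {G} (+0)
site 1, node DHJ: DJ={G} ∪ H={A} → {A,G} (+1)
site 1, node QR: Q={T} ∪ R={A} → {A,T} (+1)
site 1, node DHJQR: DHJ={A,G} ∩ QR={A,T} → {A} (+0)
site 2, node DJ: D={T} ∪ J={C} → {C,T} (+1)
site 2, node DHJ: DJ={C,T} ∪ H={A} → {A,C,T} (+1)
site 2, node QR: Q={C} ∪ R={T} → {C,T} (+1)
site 2, node DHJQR: DHJ={A,C,T} ∩ QR={C,T} → {C,T} (+0)
per-site changes: [2, 2, 3]; total = 7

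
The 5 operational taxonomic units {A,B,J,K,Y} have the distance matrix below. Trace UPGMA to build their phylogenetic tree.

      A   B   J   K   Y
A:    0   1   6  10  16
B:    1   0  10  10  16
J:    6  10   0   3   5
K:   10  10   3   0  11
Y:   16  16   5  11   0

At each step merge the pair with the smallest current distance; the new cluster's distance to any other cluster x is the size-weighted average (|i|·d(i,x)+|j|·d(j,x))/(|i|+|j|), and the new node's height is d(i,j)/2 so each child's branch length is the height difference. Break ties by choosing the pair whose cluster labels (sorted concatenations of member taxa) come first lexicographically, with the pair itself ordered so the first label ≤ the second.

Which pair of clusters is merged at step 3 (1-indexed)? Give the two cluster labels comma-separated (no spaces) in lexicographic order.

1. join A+B (d=1) ⇒ AB; edges |A|=1/2, |B|=1/2
  updated: d(AB,J)=8, d(AB,K)=10, d(AB,Y)=16
2. join J+K (d=3) ⇒ JK; edges |J|=3/2, |K|=3/2
  updated: d(AB,JK)=9, d(JK,Y)=8
3. join JK+Y (d=8) ⇒ JKY; edges |JK|=5/2, |Y|=4
  updated: d(AB,JKY)=34/3
4. join AB+JKY (d=34/3) ⇒ ABJKY; edges |AB|=31/6, |JKY|=5/3
final tree: ((A:1/2,B:1/2):31/6,((J:3/2,K:3/2):5/2,Y:4):5/3)
total length: 52/3

JK,Y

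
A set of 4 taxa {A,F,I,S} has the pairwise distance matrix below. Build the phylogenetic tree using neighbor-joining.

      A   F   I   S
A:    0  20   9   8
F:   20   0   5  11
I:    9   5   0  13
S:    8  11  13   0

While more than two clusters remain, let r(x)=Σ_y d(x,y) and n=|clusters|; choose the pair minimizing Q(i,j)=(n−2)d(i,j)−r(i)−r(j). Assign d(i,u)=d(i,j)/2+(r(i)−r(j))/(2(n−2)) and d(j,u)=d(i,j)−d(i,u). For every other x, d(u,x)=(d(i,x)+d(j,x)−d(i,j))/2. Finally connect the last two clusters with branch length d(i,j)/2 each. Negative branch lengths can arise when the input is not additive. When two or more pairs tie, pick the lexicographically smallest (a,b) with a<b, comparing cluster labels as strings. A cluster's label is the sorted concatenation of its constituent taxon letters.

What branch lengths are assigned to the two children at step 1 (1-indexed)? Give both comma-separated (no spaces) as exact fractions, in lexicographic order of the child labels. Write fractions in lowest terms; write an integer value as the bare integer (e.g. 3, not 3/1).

1. join A+S (d=8, Q=-53) ⇒ AS; edges |A|=21/4, |S|=11/4
  updated: d(AS,F)=23/2, d(AS,I)=7
2. join AS+F (d=23/2, Q=-47/2) ⇒ AFS; edges |AS|=27/4, |F|=19/4
  updated: d(AFS,I)=1/4
3. join AFS+I (d=1/4) ⇒ AFIS; edges |AFS|=1/8, |I|=1/8
final tree: (((A:21/4,S:11/4):27/4,F:19/4):1/8,I:1/8)
total length: 79/4

21/4,11/4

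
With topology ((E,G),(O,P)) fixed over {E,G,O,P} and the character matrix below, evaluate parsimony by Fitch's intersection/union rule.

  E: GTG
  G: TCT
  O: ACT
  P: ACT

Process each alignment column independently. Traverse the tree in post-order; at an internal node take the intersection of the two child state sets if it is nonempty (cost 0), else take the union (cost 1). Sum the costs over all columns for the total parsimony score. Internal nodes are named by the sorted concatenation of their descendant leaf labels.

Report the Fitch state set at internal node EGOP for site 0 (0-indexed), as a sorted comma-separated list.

A,G,T

EG@0: {G} ∪ {T} = {G,T} (union, +1)
OP@0: {A} ∩ {A} = {A} (intersection, +0)
EGOP@0: {G,T} ∪ {A} = {A,G,T} (union, +1)
EG@1: {T} ∪ {C} = {C,T} (union, +1)
OP@1: {C} ∩ {C} = {C} (intersection, +0)
EGOP@1: {C,T} ∩ {C} = {C} (intersection, +0)
EG@2: {G} ∪ {T} = {G,T} (union, +1)
OP@2: {T} ∩ {T} = {T} (intersection, +0)
EGOP@2: {G,T} ∩ {T} = {T} (intersection, +0)
per-site changes: [2, 1, 1]; total = 4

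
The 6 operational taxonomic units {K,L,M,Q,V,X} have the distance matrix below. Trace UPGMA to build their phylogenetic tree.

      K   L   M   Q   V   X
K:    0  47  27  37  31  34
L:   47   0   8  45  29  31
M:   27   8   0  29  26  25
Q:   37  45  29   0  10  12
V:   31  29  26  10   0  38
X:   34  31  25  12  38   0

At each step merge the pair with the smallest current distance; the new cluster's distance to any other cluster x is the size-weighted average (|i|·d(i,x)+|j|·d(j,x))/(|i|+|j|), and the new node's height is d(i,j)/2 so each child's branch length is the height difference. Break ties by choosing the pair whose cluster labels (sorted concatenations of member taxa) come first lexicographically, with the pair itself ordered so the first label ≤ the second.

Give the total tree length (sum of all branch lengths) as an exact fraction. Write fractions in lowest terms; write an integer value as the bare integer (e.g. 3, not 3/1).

4327/60

step 1: merge (L,M) at d=8; branch lengths L→4, M→4; new cluster LM
  updated: d(K,LM)=37, d(LM,Q)=37, d(LM,V)=55/2, d(LM,X)=28
step 2: merge (Q,V) at d=10; branch lengths Q→5, V→5; new cluster QV
  updated: d(K,QV)=34, d(LM,QV)=129/4, d(QV,X)=25
step 3: merge (QV,X) at d=25; branch lengths QV→15/2, X→25/2; new cluster QVX
  updated: d(K,QVX)=34, d(LM,QVX)=185/6
step 4: merge (LM,QVX) at d=185/6; branch lengths LM→137/12, QVX→35/12; new cluster LMQVX
  updated: d(K,LMQVX)=176/5
step 5: merge (K,LMQVX) at d=176/5; branch lengths K→88/5, LMQVX→131/60; new cluster KLMQVX
final tree: (K:88/5,((L:4,M:4):137/12,((Q:5,V:5):15/2,X:25/2):35/12):131/60)
total length: 4327/60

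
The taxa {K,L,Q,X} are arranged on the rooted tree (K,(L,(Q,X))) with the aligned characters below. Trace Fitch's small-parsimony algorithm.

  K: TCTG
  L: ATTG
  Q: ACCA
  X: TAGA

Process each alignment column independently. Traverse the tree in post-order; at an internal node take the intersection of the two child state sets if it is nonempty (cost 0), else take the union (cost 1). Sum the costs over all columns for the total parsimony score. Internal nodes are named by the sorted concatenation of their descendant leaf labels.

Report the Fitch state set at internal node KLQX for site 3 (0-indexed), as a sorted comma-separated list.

site 0, node QX: Q={A} ∪ X={T} → {A,T} (+1)
site 0, node LQX: L={A} ∩ QX={A,T} → {A} (+0)
site 0, node KLQX: K={T} ∪ LQX={A} → {A,T} (+1)
site 1, node QX: Q={C} ∪ X={A} → {A,C} (+1)
site 1, node LQX: L={T} ∪ QX={A,C} → {A,C,T} (+1)
site 1, node KLQX: K={C} ∩ LQX={A,C,T} → {C} (+0)
site 2, node QX: Q={C} ∪ X={G} → {C,G} (+1)
site 2, node LQX: L={T} ∪ QX={C,G} → {C,G,T} (+1)
site 2, node KLQX: K={T} ∩ LQX={C,G,T} → {T} (+0)
site 3, node QX: Q={A} ∩ X={A} → {A} (+0)
site 3, node LQX: L={G} ∪ QX={A} → {A,G} (+1)
site 3, node KLQX: K={G} ∩ LQX={A,G} → {G} (+0)
per-site changes: [2, 2, 2, 1]; total = 7

G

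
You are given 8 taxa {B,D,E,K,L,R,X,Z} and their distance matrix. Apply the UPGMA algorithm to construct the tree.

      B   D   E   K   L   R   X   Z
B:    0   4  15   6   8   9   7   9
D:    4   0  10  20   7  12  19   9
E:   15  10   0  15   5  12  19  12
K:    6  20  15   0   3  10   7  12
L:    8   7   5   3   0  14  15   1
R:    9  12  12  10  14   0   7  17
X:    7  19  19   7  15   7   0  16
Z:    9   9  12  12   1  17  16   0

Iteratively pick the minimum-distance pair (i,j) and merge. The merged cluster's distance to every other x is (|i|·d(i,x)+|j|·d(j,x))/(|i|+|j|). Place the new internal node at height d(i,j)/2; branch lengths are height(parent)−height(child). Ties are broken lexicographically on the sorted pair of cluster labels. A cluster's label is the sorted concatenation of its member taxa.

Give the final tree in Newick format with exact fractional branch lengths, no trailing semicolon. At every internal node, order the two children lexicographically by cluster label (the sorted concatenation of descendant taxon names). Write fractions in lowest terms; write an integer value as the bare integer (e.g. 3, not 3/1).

((((B:2,D:2):17/8,(L:1/2,Z:1/2):29/8):9/8,E:21/4):77/60,((K:7/2,X:7/2):3/4,R:17/4):137/60)

step 1: merge (L,Z) at d=1; branch lengths L→1/2, Z→1/2; new cluster LZ
  updated: d(B,LZ)=17/2, d(D,LZ)=8, d(E,LZ)=17/2, d(K,LZ)=15/2, d(LZ,R)=31/2, d(LZ,X)=31/2
step 2: merge (B,D) at d=4; branch lengths B→2, D→2; new cluster BD
  updated: d(BD,E)=25/2, d(BD,K)=13, d(BD,LZ)=33/4, d(BD,R)=21/2, d(BD,X)=13
step 3: merge (K,X) at d=7; branch lengths K→7/2, X→7/2; new cluster KX
  updated: d(BD,KX)=13, d(E,KX)=17, d(KX,LZ)=23/2, d(KX,R)=17/2
step 4: merge (BD,LZ) at d=33/4; branch lengths BD→17/8, LZ→29/8; new cluster BDLZ
  updated: d(BDLZ,E)=21/2, d(BDLZ,KX)=49/4, d(BDLZ,R)=13
step 5: merge (KX,R) at d=17/2; branch lengths KX→3/4, R→17/4; new cluster KRX
  updated: d(BDLZ,KRX)=25/2, d(E,KRX)=46/3
step 6: merge (BDLZ,E) at d=21/2; branch lengths BDLZ→9/8, E→21/4; new cluster BDELZ
  updated: d(BDELZ,KRX)=196/15
step 7: merge (BDELZ,KRX) at d=196/15; branch lengths BDELZ→77/60, KRX→137/60; new cluster BDEKLRXZ
final tree: ((((B:2,D:2):17/8,(L:1/2,Z:1/2):29/8):9/8,E:21/4):77/60,((K:7/2,X:7/2):3/4,R:17/4):137/60)
total length: 3923/120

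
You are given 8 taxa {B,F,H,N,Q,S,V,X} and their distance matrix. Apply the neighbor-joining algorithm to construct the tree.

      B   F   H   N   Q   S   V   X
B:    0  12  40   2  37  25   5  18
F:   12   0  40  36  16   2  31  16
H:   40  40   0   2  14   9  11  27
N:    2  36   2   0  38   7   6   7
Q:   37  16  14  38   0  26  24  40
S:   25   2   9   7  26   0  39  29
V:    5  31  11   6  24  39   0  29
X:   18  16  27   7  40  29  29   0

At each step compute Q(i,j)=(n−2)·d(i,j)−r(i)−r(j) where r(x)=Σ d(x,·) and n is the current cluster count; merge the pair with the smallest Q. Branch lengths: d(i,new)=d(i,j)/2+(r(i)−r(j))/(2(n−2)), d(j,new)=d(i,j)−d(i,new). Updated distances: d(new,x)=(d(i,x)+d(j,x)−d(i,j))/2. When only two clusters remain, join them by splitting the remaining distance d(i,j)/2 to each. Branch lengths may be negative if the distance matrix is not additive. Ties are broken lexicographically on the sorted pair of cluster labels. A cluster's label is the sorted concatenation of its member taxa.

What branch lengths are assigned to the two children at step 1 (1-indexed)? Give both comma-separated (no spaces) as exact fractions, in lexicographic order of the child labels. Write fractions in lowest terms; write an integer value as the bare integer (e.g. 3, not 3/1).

1. join F+S (d=2, Q=-278) ⇒ FS; edges |F|=7/3, |S|=-1/3
  updated: d(B,FS)=35/2, d(FS,H)=47/2, d(FS,N)=41/2, d(FS,Q)=20, d(FS,V)=34, d(FS,X)=43/2
2. join H+Q (d=14, Q=-441/2) ⇒ HQ; edges |H|=29/20, |Q|=251/20
  updated: d(B,HQ)=63/2, d(FS,HQ)=59/4, d(HQ,N)=13, d(HQ,V)=21/2, d(HQ,X)=53/2
3. join FS+HQ (d=59/4, Q=-291/2) ⇒ FHQS; edges |FS|=71/8, |HQ|=47/8
  updated: d(B,FHQS)=137/8, d(FHQS,N)=75/8, d(FHQS,V)=119/8, d(FHQS,X)=133/8
4. join B+V (d=5, Q=-82) ⇒ BV; edges |B|=3/8, |V|=37/8
  updated: d(BV,FHQS)=27/2, d(BV,N)=3/2, d(BV,X)=21
5. join BV+N (d=3/2, Q=-407/8) ⇒ BNV; edges |BV|=169/32, |N|=-121/32
  updated: d(BNV,FHQS)=171/16, d(BNV,X)=53/4
6. join BNV+FHQS (d=171/16, Q=-649/16) ⇒ BFHNQSV; edges |BNV|=117/32, |FHQS|=225/32
  updated: d(BFHNQSV,X)=307/32
7. join BFHNQSV+X (d=307/32) ⇒ BFHNQSVX; edges |BFHNQSV|=307/64, |X|=307/64
final tree: ((((B:3/8,V:37/8):169/32,N:-121/32):117/32,((F:7/3,S:-1/3):71/8,(H:29/20,Q:251/20):47/8):225/32):307/64,X:307/64)
total length: 1841/32

7/3,-1/3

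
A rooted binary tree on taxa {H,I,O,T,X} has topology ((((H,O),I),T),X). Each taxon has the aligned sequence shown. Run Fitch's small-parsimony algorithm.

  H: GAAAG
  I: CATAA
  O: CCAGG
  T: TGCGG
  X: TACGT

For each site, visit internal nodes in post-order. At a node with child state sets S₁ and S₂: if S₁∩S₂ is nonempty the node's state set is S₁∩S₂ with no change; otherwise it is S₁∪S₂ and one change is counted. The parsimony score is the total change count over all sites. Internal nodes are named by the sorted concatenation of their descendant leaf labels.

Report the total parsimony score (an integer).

10

HO@0: {G} ∪ {C} = {C,G} (union, +1)
HIO@0: {C,G} ∩ {C} = {C} (intersection, +0)
HIOT@0: {C} ∪ {T} = {C,T} (union, +1)
HIOTX@0: {C,T} ∩ {T} = {T} (intersection, +0)
HO@1: {A} ∪ {C} = {A,C} (union, +1)
HIO@1: {A,C} ∩ {A} = {A} (intersection, +0)
HIOT@1: {A} ∪ {G} = {A,G} (union, +1)
HIOTX@1: {A,G} ∩ {A} = {A} (intersection, +0)
HO@2: {A} ∩ {A} = {A} (intersection, +0)
HIO@2: {A} ∪ {T} = {A,T} (union, +1)
HIOT@2: {A,T} ∪ {C} = {A,C,T} (union, +1)
HIOTX@2: {A,C,T} ∩ {C} = {C} (intersection, +0)
HO@3: {A} ∪ {G} = {A,G} (union, +1)
HIO@3: {A,G} ∩ {A} = {A} (intersection, +0)
HIOT@3: {A} ∪ {G} = {A,G} (union, +1)
HIOTX@3: {A,G} ∩ {G} = {G} (intersection, +0)
HO@4: {G} ∩ {G} = {G} (intersection, +0)
HIO@4: {G} ∪ {A} = {A,G} (union, +1)
HIOT@4: {A,G} ∩ {G} = {G} (intersection, +0)
HIOTX@4: {G} ∪ {T} = {G,T} (union, +1)
per-site changes: [2, 2, 2, 2, 2]; total = 10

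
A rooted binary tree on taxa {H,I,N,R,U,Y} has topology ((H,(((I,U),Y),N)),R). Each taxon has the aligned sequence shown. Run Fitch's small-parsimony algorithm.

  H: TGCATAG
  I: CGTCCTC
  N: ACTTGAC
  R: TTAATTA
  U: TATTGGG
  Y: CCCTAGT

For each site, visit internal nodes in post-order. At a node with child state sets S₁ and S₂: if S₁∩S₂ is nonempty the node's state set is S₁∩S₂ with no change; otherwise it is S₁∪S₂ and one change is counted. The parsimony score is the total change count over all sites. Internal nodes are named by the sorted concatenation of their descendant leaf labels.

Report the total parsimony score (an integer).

IU@0: {C} ∪ {T} = {C,T} (union, +1)
IUY@0: {C,T} ∩ {C} = {C} (intersection, +0)
INUY@0: {C} ∪ {A} = {A,C} (union, +1)
HINUY@0: {T} ∪ {A,C} = {A,C,T} (union, +1)
HINRUY@0: {A,C,T} ∩ {T} = {T} (intersection, +0)
IU@1: {G} ∪ {A} = {A,G} (union, +1)
IUY@1: {A,G} ∪ {C} = {A,C,G} (union, +1)
INUY@1: {A,C,G} ∩ {C} = {C} (intersection, +0)
HINUY@1: {G} ∪ {C} = {C,G} (union, +1)
HINRUY@1: {C,G} ∪ {T} = {C,G,T} (union, +1)
IU@2: {T} ∩ {T} = {T} (intersection, +0)
IUY@2: {T} ∪ {C} = {C,T} (union, +1)
INUY@2: {C,T} ∩ {T} = {T} (intersection, +0)
HINUY@2: {C} ∪ {T} = {C,T} (union, +1)
HINRUY@2: {C,T} ∪ {A} = {A,C,T} (union, +1)
IU@3: {C} ∪ {T} = {C,T} (union, +1)
IUY@3: {C,T} ∩ {T} = {T} (intersection, +0)
INUY@3: {T} ∩ {T} = {T} (intersection, +0)
HINUY@3: {A} ∪ {T} = {A,T} (union, +1)
HINRUY@3: {A,T} ∩ {A} = {A} (intersection, +0)
IU@4: {C} ∪ {G} = {C,G} (union, +1)
IUY@4: {C,G} ∪ {A} = {A,C,G} (union, +1)
INUY@4: {A,C,G} ∩ {G} = {G} (intersection, +0)
HINUY@4: {T} ∪ {G} = {G,T} (union, +1)
HINRUY@4: {G,T} ∩ {T} = {T} (intersection, +0)
IU@5: {T} ∪ {G} = {G,T} (union, +1)
IUY@5: {G,T} ∩ {G} = {G} (intersection, +0)
INUY@5: {G} ∪ {A} = {A,G} (union, +1)
HINUY@5: {A} ∩ {A,G} = {A} (intersection, +0)
HINRUY@5: {A} ∪ {T} = {A,T} (union, +1)
IU@6: {C} ∪ {G} = {C,G} (union, +1)
IUY@6: {C,G} ∪ {T} = {C,G,T} (union, +1)
INUY@6: {C,G,T} ∩ {C} = {C} (intersection, +0)
HINUY@6: {G} ∪ {C} = {C,G} (union, +1)
HINRUY@6: {C,G} ∪ {A} = {A,C,G} (union, +1)
per-site changes: [3, 4, 3, 2, 3, 3, 4]; total = 22

22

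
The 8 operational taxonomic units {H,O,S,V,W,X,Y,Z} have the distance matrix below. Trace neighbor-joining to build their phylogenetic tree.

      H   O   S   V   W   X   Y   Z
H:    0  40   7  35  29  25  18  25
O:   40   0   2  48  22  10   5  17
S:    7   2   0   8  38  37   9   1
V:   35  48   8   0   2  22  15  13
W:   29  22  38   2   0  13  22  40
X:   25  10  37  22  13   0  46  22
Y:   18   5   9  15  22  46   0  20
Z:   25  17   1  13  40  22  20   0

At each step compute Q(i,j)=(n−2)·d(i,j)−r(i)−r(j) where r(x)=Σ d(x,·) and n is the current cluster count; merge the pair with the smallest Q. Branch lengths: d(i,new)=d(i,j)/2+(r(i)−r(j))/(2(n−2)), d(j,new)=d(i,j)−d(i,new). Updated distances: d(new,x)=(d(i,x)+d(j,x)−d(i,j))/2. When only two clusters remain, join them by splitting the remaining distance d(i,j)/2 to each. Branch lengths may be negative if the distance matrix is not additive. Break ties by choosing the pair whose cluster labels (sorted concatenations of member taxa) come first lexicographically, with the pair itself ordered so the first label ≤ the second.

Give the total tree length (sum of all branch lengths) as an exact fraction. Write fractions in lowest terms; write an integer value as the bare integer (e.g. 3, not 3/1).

463/8

step 1: merge (V,W) at d=2, Q=-297; branch lengths V→-11/12, W→35/12; new cluster VW
  updated: d(H,VW)=31, d(O,VW)=34, d(S,VW)=22, d(VW,X)=33/2, d(VW,Y)=35/2, d(VW,Z)=51/2
step 2: merge (VW,X) at d=33/2, Q=-441/2; branch lengths VW→29/4, X→37/4; new cluster VWX
  updated: d(H,VWX)=79/4, d(O,VWX)=55/4, d(S,VWX)=85/4, d(VWX,Y)=47/2, d(VWX,Z)=31/2
step 3: merge (O,Y) at d=5, Q=-533/4; branch lengths O→89/32, Y→71/32; new cluster OY
  updated: d(H,OY)=53/2, d(OY,S)=3, d(OY,VWX)=129/8, d(OY,Z)=16
step 4: merge (H,VWX) at d=79/4, Q=-733/8; branch lengths H→173/16, VWX→143/16; new cluster HVWX
  updated: d(HVWX,OY)=183/16, d(HVWX,S)=17/4, d(HVWX,Z)=83/8
step 5: merge (HVWX,OY) at d=183/16, Q=-269/8; branch lengths HVWX→37/8, OY→109/16; new cluster HOVWXY
  updated: d(HOVWXY,S)=-67/32, d(HOVWXY,Z)=239/32
step 6: merge (HOVWXY,S) at d=-67/32, Q=-51/8; branch lengths HOVWXY→35/16, S→-137/32; new cluster HOSVWXY
  updated: d(HOSVWXY,Z)=169/32
step 7: merge (HOSVWXY,Z) at d=169/32; branch lengths HOSVWXY→169/64, Z→169/64; new cluster HOSVWXYZ
final tree: ((((H:173/16,((V:-11/12,W:35/12):29/4,X:37/4):143/16):37/8,(O:89/32,Y:71/32):109/16):35/16,S:-137/32):169/64,Z:169/64)
total length: 463/8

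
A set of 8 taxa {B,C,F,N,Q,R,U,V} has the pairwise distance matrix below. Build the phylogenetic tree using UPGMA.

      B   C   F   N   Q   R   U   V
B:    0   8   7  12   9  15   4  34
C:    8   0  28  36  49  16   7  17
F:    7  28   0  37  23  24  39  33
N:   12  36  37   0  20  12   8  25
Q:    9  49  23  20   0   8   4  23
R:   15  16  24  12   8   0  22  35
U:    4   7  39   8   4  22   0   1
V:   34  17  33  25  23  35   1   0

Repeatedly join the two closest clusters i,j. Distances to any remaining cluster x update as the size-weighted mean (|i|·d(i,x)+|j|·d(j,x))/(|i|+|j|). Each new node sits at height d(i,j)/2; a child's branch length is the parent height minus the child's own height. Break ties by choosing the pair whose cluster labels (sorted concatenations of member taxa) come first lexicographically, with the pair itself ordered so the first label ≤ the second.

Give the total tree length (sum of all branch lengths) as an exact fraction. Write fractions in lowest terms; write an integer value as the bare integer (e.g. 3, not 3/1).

step 1: merge (U,V) at d=1; branch lengths U→1/2, V→1/2; new cluster UV
  updated: d(B,UV)=19, d(C,UV)=12, d(F,UV)=36, d(N,UV)=33/2, d(Q,UV)=27/2, d(R,UV)=57/2
step 2: merge (B,F) at d=7; branch lengths B→7/2, F→7/2; new cluster BF
  updated: d(BF,C)=18, d(BF,N)=49/2, d(BF,Q)=16, d(BF,R)=39/2, d(BF,UV)=55/2
step 3: merge (Q,R) at d=8; branch lengths Q→4, R→4; new cluster QR
  updated: d(BF,QR)=71/4, d(C,QR)=65/2, d(N,QR)=16, d(QR,UV)=21
step 4: merge (C,UV) at d=12; branch lengths C→6, UV→11/2; new cluster CUV
  updated: d(BF,CUV)=73/3, d(CUV,N)=23, d(CUV,QR)=149/6
step 5: merge (N,QR) at d=16; branch lengths N→8, QR→4; new cluster NQR
  updated: d(BF,NQR)=20, d(CUV,NQR)=218/9
step 6: merge (BF,NQR) at d=20; branch lengths BF→13/2, NQR→2; new cluster BFNQR
  updated: d(BFNQR,CUV)=364/15
step 7: merge (BFNQR,CUV) at d=364/15; branch lengths BFNQR→32/15, CUV→92/15; new cluster BCFNQRUV
final tree: (((B:7/2,F:7/2):13/2,(N:8,(Q:4,R:4):4):2):32/15,(C:6,(U:1/2,V:1/2):11/2):92/15)
total length: 844/15

844/15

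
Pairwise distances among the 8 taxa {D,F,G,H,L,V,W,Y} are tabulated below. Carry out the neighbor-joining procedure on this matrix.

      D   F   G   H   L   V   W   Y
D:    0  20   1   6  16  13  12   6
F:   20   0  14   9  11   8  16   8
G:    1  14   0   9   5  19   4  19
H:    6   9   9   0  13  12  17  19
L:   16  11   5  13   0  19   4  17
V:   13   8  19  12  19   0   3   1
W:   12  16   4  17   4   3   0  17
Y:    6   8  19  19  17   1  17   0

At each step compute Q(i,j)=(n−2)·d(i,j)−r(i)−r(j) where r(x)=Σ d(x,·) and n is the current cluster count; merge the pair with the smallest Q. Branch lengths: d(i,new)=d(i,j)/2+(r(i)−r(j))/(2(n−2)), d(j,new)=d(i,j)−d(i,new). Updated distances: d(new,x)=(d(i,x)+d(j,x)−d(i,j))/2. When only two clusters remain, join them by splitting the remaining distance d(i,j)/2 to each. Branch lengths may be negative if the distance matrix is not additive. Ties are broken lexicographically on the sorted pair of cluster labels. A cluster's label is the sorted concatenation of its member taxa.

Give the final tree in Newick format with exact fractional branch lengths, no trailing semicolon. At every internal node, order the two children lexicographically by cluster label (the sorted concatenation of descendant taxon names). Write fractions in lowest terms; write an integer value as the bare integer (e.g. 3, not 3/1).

(((D:69/32,(G:-11/24,(L:37/16,W:27/16):71/24):99/32):67/32,(F:19/5,(V:-1/2,Y:3/2):37/10):163/32):101/64,H:101/64)

step 1: merge (V,Y) at d=1, Q=-156; branch lengths V→-1/2, Y→3/2; new cluster VY
  updated: d(D,VY)=9, d(F,VY)=15/2, d(G,VY)=37/2, d(H,VY)=15, d(L,VY)=35/2, d(VY,W)=19/2
step 2: merge (F,VY) at d=15/2, Q=-117; branch lengths F→19/5, VY→37/10; new cluster FVY
  updated: d(D,FVY)=43/4, d(FVY,G)=25/2, d(FVY,H)=33/4, d(FVY,L)=21/2, d(FVY,W)=9
step 3: merge (L,W) at d=4, Q=-157/2; branch lengths L→37/16, W→27/16; new cluster LW
  updated: d(D,LW)=12, d(FVY,LW)=31/4, d(G,LW)=5/2, d(H,LW)=13
step 4: merge (G,LW) at d=5/2, Q=-211/4; branch lengths G→-11/24, LW→71/24; new cluster GLW
  updated: d(D,GLW)=21/4, d(FVY,GLW)=71/8, d(GLW,H)=39/4
step 5: merge (D,GLW) at d=21/4, Q=-283/8; branch lengths D→69/32, GLW→99/32; new cluster DGLW
  updated: d(DGLW,FVY)=115/16, d(DGLW,H)=21/4
step 6: merge (DGLW,FVY) at d=115/16, Q=-331/16; branch lengths DGLW→67/32, FVY→163/32; new cluster DFGLVWY
  updated: d(DFGLVWY,H)=101/32
step 7: merge (DFGLVWY,H) at d=101/32; branch lengths DFGLVWY→101/64, H→101/64; new cluster DFGHLVWY
final tree: (((D:69/32,(G:-11/24,(L:37/16,W:27/16):71/24):99/32):67/32,(F:19/5,(V:-1/2,Y:3/2):37/10):163/32):101/64,H:101/64)
total length: 979/32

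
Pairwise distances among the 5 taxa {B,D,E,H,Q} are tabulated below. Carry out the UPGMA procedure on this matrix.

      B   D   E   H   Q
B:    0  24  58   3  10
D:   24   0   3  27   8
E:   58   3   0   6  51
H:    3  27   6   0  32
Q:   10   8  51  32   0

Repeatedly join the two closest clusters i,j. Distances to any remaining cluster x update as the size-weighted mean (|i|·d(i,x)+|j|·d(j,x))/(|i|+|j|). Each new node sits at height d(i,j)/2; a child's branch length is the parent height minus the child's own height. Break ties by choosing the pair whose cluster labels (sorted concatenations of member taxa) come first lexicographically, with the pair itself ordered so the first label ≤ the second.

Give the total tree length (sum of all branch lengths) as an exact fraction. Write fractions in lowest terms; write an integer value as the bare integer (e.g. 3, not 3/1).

iteration 1: select B,H (d=3); attach at lengths (3/2, 3/2); label the merged cluster BH
  updated: d(BH,D)=51/2, d(BH,E)=32, d(BH,Q)=21
iteration 2: select D,E (d=3); attach at lengths (3/2, 3/2); label the merged cluster DE
  updated: d(BH,DE)=115/4, d(DE,Q)=59/2
iteration 3: select BH,Q (d=21); attach at lengths (9, 21/2); label the merged cluster BHQ
  updated: d(BHQ,DE)=29
iteration 4: select BHQ,DE (d=29); attach at lengths (4, 13); label the merged cluster BDEHQ
final tree: (((B:3/2,H:3/2):9,Q:21/2):4,(D:3/2,E:3/2):13)
total length: 85/2

85/2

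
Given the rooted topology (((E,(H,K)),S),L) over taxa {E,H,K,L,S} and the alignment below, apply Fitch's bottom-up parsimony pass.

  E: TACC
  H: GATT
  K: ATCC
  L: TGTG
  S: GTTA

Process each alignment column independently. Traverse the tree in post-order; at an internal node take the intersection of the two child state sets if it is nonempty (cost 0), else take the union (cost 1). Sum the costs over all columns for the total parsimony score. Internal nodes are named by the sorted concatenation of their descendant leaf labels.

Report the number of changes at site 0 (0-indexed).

3

HK@0: {G} ∪ {A} = {A,G} (union, +1)
EHK@0: {T} ∪ {A,G} = {A,G,T} (union, +1)
EHKS@0: {A,G,T} ∩ {G} = {G} (intersection, +0)
EHKLS@0: {G} ∪ {T} = {G,T} (union, +1)
HK@1: {A} ∪ {T} = {A,T} (union, +1)
EHK@1: {A} ∩ {A,T} = {A} (intersection, +0)
EHKS@1: {A} ∪ {T} = {A,T} (union, +1)
EHKLS@1: {A,T} ∪ {G} = {A,G,T} (union, +1)
HK@2: {T} ∪ {C} = {C,T} (union, +1)
EHK@2: {C} ∩ {C,T} = {C} (intersection, +0)
EHKS@2: {C} ∪ {T} = {C,T} (union, +1)
EHKLS@2: {C,T} ∩ {T} = {T} (intersection, +0)
HK@3: {T} ∪ {C} = {C,T} (union, +1)
EHK@3: {C} ∩ {C,T} = {C} (intersection, +0)
EHKS@3: {C} ∪ {A} = {A,C} (union, +1)
EHKLS@3: {A,C} ∪ {G} = {A,C,G} (union, +1)
per-site changes: [3, 3, 2, 3]; total = 11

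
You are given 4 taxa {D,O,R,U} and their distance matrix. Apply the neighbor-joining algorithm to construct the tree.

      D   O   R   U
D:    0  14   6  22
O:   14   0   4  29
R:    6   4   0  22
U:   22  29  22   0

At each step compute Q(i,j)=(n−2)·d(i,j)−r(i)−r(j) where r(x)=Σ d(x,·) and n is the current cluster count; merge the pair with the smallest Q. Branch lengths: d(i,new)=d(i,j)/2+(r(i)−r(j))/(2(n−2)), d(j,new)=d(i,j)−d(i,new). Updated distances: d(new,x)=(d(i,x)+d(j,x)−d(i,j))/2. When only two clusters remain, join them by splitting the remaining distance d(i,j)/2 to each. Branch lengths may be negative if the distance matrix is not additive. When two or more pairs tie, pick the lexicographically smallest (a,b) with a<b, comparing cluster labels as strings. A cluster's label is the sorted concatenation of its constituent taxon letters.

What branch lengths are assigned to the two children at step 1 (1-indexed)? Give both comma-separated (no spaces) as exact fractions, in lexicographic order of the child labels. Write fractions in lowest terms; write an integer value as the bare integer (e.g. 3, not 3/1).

iteration 1: select D,U (d=22, Q=-71); attach at lengths (13/4, 75/4); label the merged cluster DU
  updated: d(DU,O)=21/2, d(DU,R)=3
iteration 2: select DU,O (d=21/2, Q=-35/2); attach at lengths (19/4, 23/4); label the merged cluster DOU
  updated: d(DOU,R)=-7/4
iteration 3: select DOU,R (d=-7/4); attach at lengths (-7/8, -7/8); label the merged cluster DORU
final tree: (((D:13/4,U:75/4):19/4,O:23/4):-7/8,R:-7/8)
total length: 123/4

13/4,75/4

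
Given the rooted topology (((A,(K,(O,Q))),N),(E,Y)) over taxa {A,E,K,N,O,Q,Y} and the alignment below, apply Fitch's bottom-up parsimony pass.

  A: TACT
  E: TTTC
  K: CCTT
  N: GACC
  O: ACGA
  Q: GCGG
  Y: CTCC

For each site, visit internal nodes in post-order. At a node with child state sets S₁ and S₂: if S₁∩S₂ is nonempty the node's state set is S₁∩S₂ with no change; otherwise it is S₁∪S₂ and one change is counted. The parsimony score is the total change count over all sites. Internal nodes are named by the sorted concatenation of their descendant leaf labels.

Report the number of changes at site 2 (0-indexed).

3

OQ@0: {A} ∪ {G} = {A,G} (union, +1)
KOQ@0: {C} ∪ {A,G} = {A,C,G} (union, +1)
AKOQ@0: {T} ∪ {A,C,G} = {A,C,G,T} (union, +1)
AKNOQ@0: {A,C,G,T} ∩ {G} = {G} (intersection, +0)
EY@0: {T} ∪ {C} = {C,T} (union, +1)
AEKNOQY@0: {G} ∪ {C,T} = {C,G,T} (union, +1)
OQ@1: {C} ∩ {C} = {C} (intersection, +0)
KOQ@1: {C} ∩ {C} = {C} (intersection, +0)
AKOQ@1: {A} ∪ {C} = {A,C} (union, +1)
AKNOQ@1: {A,C} ∩ {A} = {A} (intersection, +0)
EY@1: {T} ∩ {T} = {T} (intersection, +0)
AEKNOQY@1: {A} ∪ {T} = {A,T} (union, +1)
OQ@2: {G} ∩ {G} = {G} (intersection, +0)
KOQ@2: {T} ∪ {G} = {G,T} (union, +1)
AKOQ@2: {C} ∪ {G,T} = {C,G,T} (union, +1)
AKNOQ@2: {C,G,T} ∩ {C} = {C} (intersection, +0)
EY@2: {T} ∪ {C} = {C,T} (union, +1)
AEKNOQY@2: {C} ∩ {C,T} = {C} (intersection, +0)
OQ@3: {A} ∪ {G} = {A,G} (union, +1)
KOQ@3: {T} ∪ {A,G} = {A,G,T} (union, +1)
AKOQ@3: {T} ∩ {A,G,T} = {T} (intersection, +0)
AKNOQ@3: {T} ∪ {C} = {C,T} (union, +1)
EY@3: {C} ∩ {C} = {C} (intersection, +0)
AEKNOQY@3: {C,T} ∩ {C} = {C} (intersection, +0)
per-site changes: [5, 2, 3, 3]; total = 13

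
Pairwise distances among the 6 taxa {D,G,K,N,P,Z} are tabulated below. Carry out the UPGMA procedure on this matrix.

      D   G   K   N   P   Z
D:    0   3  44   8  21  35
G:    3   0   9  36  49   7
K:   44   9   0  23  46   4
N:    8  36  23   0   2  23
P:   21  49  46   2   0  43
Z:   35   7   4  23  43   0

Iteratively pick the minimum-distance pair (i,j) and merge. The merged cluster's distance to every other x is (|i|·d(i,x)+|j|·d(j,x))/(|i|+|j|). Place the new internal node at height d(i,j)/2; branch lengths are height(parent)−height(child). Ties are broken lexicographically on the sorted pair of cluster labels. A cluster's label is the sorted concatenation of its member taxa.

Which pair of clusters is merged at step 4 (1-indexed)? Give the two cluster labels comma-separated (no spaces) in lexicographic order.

iteration 1: select N,P (d=2); attach at lengths (1, 1); label the merged cluster NP
  updated: d(D,NP)=29/2, d(G,NP)=85/2, d(K,NP)=69/2, d(NP,Z)=33
iteration 2: select D,G (d=3); attach at lengths (3/2, 3/2); label the merged cluster DG
  updated: d(DG,K)=53/2, d(DG,NP)=57/2, d(DG,Z)=21
iteration 3: select K,Z (d=4); attach at lengths (2, 2); label the merged cluster KZ
  updated: d(DG,KZ)=95/4, d(KZ,NP)=135/4
iteration 4: select DG,KZ (d=95/4); attach at lengths (83/8, 79/8); label the merged cluster DGKZ
  updated: d(DGKZ,NP)=249/8
iteration 5: select DGKZ,NP (d=249/8); attach at lengths (59/16, 233/16); label the merged cluster DGKNPZ
final tree: (((D:3/2,G:3/2):83/8,(K:2,Z:2):79/8):59/16,(N:1,P:1):233/16)
total length: 95/2

DG,KZ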